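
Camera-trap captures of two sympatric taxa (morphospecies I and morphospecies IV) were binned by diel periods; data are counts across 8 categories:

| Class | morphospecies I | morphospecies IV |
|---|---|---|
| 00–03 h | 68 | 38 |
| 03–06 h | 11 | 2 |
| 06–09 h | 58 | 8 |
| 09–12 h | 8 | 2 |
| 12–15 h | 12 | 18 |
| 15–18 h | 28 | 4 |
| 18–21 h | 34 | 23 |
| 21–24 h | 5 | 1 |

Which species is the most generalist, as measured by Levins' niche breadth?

Proportions for morphospecies I (n=224): 68/224=0.3036, 11/224=0.0491, 58/224=0.2589, 8/224=0.0357, 12/224=0.0536, 28/224=0.1250, 34/224=0.1518, 5/224=0.0223
Proportions for morphospecies IV (n=96): 38/96=0.3958, 2/96=0.0208, 8/96=0.0833, 2/96=0.0208, 18/96=0.1875, 4/96=0.0417, 23/96=0.2396, 1/96=0.0104
Σp_Iᵢ² = 0.3036² + 0.0491² + 0.2589² + 0.0357² + 0.0536² + 0.1250² + 0.1518² + 0.0223² = 0.092173 + 0.002411 + 0.067029 + 0.001274 + 0.002873 + 0.015625 + 0.023043 + 0.000497 = 0.204925
B_I = 1 / 0.204925 = 4.8798
Σp_IVᵢ² = 0.3958² + 0.0208² + 0.0833² + 0.0208² + 0.1875² + 0.0417² + 0.2396² + 0.0104² = 0.156658 + 0.000433 + 0.006939 + 0.000433 + 0.035156 + 0.001739 + 0.057408 + 0.000108 = 0.258874
B_IV = 1 / 0.258874 = 3.8629
Highest B → broadest niche (most generalist): morphospecies I (B = 4.88).

morphospecies I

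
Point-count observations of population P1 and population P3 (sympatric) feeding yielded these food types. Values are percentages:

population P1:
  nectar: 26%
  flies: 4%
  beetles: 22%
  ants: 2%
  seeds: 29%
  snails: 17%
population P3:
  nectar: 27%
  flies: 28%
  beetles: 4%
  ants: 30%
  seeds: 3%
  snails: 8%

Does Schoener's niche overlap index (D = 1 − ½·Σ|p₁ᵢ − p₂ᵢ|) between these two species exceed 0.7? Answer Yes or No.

Convert percentages to proportions (divide by 100).
Σ|p₁ᵢ − p₂ᵢ| = 0.01 + 0.24 + 0.18 + 0.28 + 0.26 + 0.09 = 1.06
D = 1 − ½ × 1.06 = 1 − 0.530 = 0.4700
D = 0.4700 < 0.7 → No.

No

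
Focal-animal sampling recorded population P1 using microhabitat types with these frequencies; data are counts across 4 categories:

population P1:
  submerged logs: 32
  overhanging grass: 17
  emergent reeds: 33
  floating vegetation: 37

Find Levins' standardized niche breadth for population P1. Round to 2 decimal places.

0.92

Proportions for population P1 (n=119): 32/119=0.2689, 17/119=0.1429, 33/119=0.2773, 37/119=0.3109
Σpᵢ² = 0.2689² + 0.1429² + 0.2773² + 0.3109² = 0.072307 + 0.020420 + 0.076895 + 0.096659 = 0.266281
B = 1 / 0.266281 = 3.7554
Bₛ = (B − 1)/(n − 1) = (3.7554 − 1)/(4 − 1) = 2.7554/3 = 0.9185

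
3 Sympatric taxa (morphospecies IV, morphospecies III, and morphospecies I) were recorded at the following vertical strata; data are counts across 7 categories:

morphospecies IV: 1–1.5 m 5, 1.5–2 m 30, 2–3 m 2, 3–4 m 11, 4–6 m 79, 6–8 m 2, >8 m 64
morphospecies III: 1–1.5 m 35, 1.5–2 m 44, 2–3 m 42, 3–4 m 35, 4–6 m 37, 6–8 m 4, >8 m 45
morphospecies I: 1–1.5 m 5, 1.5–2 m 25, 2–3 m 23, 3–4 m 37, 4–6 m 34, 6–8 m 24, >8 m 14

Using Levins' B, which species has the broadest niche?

Proportions for morphospecies IV (n=193): 5/193=0.0259, 30/193=0.1554, 2/193=0.0104, 11/193=0.0570, 79/193=0.4093, 2/193=0.0104, 64/193=0.3316
Proportions for morphospecies III (n=242): 35/242=0.1446, 44/242=0.1818, 42/242=0.1736, 35/242=0.1446, 37/242=0.1529, 4/242=0.0165, 45/242=0.1860
Proportions for morphospecies I (n=162): 5/162=0.0309, 25/162=0.1543, 23/162=0.1420, 37/162=0.2284, 34/162=0.2099, 24/162=0.1481, 14/162=0.0864
Σp_IVᵢ² = 0.0259² + 0.1554² + 0.0104² + 0.0570² + 0.4093² + 0.0104² + 0.3316² = 0.000671 + 0.024149 + 0.000108 + 0.003249 + 0.167526 + 0.000108 + 0.109959 = 0.305770
B_IV = 1 / 0.305770 = 3.2704
Σp_IIIᵢ² = 0.1446² + 0.1818² + 0.1736² + 0.1446² + 0.1529² + 0.0165² + 0.1860² = 0.020909 + 0.033051 + 0.030137 + 0.020909 + 0.023378 + 0.000272 + 0.034596 = 0.163252
B_III = 1 / 0.163252 = 6.1255
Σp_Iᵢ² = 0.0309² + 0.1543² + 0.1420² + 0.2284² + 0.2099² + 0.1481² + 0.0864² = 0.000955 + 0.023808 + 0.020164 + 0.052167 + 0.044058 + 0.021934 + 0.007465 = 0.170551
B_I = 1 / 0.170551 = 5.8633
Highest B → broadest niche (most generalist): morphospecies III (B = 6.13).

morphospecies III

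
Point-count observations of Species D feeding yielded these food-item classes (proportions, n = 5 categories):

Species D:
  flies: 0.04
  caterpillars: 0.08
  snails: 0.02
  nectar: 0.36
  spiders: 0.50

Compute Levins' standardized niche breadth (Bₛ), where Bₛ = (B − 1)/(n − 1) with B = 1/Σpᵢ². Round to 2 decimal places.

0.39

Σpᵢ² = 0.04² + 0.08² + 0.02² + 0.36² + 0.50² = 0.0016 + 0.0064 + 0.0004 + 0.1296 + 0.2500 = 0.3880
B = 1 / 0.3880 = 2.5773
Bₛ = (B − 1)/(n − 1) = (2.5773 − 1)/(5 − 1) = 1.5773/4 = 0.3943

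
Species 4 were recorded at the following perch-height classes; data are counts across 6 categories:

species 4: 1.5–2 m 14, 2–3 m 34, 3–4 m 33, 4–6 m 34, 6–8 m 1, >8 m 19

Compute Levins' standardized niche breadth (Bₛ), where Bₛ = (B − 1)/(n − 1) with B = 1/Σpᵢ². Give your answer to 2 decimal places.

Proportions for species 4 (n=135): 14/135=0.1037, 34/135=0.2519, 33/135=0.2444, 34/135=0.2519, 1/135=0.0074, 19/135=0.1407
Σpᵢ² = 0.1037² + 0.2519² + 0.2444² + 0.2519² + 0.0074² + 0.1407² = 0.010754 + 0.063454 + 0.059731 + 0.063454 + 0.000055 + 0.019796 = 0.217244
B = 1 / 0.217244 = 4.6031
Bₛ = (B − 1)/(n − 1) = (4.6031 − 1)/(6 − 1) = 3.6031/5 = 0.7206

0.72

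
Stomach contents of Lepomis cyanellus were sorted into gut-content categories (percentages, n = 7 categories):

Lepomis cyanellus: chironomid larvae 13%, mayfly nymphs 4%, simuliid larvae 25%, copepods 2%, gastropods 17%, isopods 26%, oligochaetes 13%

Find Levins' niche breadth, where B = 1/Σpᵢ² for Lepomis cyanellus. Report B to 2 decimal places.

Convert percentages to proportions (divide by 100).
Σpᵢ² = 0.13² + 0.04² + 0.25² + 0.02² + 0.17² + 0.26² + 0.13² = 0.0169 + 0.0016 + 0.0625 + 0.0004 + 0.0289 + 0.0676 + 0.0169 = 0.1948
B = 1 / 0.1948 = 5.1335

5.13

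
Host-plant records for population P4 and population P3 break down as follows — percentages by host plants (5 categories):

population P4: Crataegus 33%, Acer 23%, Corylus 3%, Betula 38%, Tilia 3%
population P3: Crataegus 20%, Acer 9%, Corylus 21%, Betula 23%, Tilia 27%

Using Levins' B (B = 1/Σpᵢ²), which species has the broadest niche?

Convert percentages to proportions (divide by 100).
Σp_P4ᵢ² = 0.33² + 0.23² + 0.03² + 0.38² + 0.03² = 0.1089 + 0.0529 + 0.0009 + 0.1444 + 0.0009 = 0.3080
B_P4 = 1 / 0.3080 = 3.2468
Σp_P3ᵢ² = 0.20² + 0.09² + 0.21² + 0.23² + 0.27² = 0.0400 + 0.0081 + 0.0441 + 0.0529 + 0.0729 = 0.2180
B_P3 = 1 / 0.2180 = 4.5872
Highest B → broadest niche (most generalist): population P3 (B = 4.59).

population P3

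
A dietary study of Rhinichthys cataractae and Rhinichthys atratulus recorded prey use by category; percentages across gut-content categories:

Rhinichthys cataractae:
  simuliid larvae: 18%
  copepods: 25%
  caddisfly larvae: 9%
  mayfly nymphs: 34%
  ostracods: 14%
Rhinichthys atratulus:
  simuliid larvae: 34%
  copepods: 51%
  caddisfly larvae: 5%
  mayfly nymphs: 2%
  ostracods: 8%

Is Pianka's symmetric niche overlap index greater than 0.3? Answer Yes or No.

Convert percentages to proportions (divide by 100).
Σ p₁ᵢp₂ᵢ = 0.0612 + 0.1275 + 0.0045 + 0.0068 + 0.0112 = 0.2112
Σp_1ᵢ² = 0.18² + 0.25² + 0.09² + 0.34² + 0.14² = 0.0324 + 0.0625 + 0.0081 + 0.1156 + 0.0196 = 0.2382
Σp_2ᵢ² = 0.34² + 0.51² + 0.05² + 0.02² + 0.08² = 0.1156 + 0.2601 + 0.0025 + 0.0004 + 0.0064 = 0.3850
O = 0.2112 / √(0.2382 × 0.3850) = 0.2112 / 0.30283 = 0.6974
O = 0.6974 > 0.3 → Yes.

Yes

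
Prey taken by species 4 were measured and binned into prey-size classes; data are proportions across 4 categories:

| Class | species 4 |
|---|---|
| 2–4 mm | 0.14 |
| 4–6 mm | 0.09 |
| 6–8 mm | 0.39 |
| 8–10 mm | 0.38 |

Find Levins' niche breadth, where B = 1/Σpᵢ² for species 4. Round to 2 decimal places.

3.08

Σpᵢ² = 0.14² + 0.09² + 0.39² + 0.38² = 0.0196 + 0.0081 + 0.1521 + 0.1444 = 0.3242
B = 1 / 0.3242 = 3.0845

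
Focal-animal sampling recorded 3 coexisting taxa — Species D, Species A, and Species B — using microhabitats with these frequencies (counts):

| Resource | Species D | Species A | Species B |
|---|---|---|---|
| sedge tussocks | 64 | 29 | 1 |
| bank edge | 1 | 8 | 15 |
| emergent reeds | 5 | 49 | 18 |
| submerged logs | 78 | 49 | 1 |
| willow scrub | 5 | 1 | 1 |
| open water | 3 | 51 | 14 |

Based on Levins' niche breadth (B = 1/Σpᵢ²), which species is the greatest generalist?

Species A

Proportions for Species D (n=156): 64/156=0.4103, 1/156=0.0064, 5/156=0.0321, 78/156=0.5000, 5/156=0.0321, 3/156=0.0192
Proportions for Species A (n=187): 29/187=0.1551, 8/187=0.0428, 49/187=0.2620, 49/187=0.2620, 1/187=0.0053, 51/187=0.2727
Proportions for Species B (n=50): 1/50=0.0200, 15/50=0.3000, 18/50=0.3600, 1/50=0.0200, 1/50=0.0200, 14/50=0.2800
Σp_Dᵢ² = 0.4103² + 0.0064² + 0.0321² + 0.5000² + 0.0321² + 0.0192² = 0.168346 + 0.000041 + 0.001030 + 0.250000 + 0.001030 + 0.000369 = 0.420816
B_D = 1 / 0.420816 = 2.3763
Σp_Aᵢ² = 0.1551² + 0.0428² + 0.2620² + 0.2620² + 0.0053² + 0.2727² = 0.024056 + 0.001832 + 0.068644 + 0.068644 + 0.000028 + 0.074365 = 0.237569
B_A = 1 / 0.237569 = 4.2093
Σp_Bᵢ² = 0.0200² + 0.3000² + 0.3600² + 0.0200² + 0.0200² + 0.2800² = 0.000400 + 0.090000 + 0.129600 + 0.000400 + 0.000400 + 0.078400 = 0.299200
B_B = 1 / 0.299200 = 3.3422
Highest B → broadest niche (most generalist): Species A (B = 4.21).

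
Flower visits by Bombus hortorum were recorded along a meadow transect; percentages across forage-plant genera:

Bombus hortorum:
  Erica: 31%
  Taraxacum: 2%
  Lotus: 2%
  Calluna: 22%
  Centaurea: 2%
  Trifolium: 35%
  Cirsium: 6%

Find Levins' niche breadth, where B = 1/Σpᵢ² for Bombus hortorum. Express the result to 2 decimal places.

Convert percentages to proportions (divide by 100).
Σpᵢ² = 0.31² + 0.02² + 0.02² + 0.22² + 0.02² + 0.35² + 0.06² = 0.0961 + 0.0004 + 0.0004 + 0.0484 + 0.0004 + 0.1225 + 0.0036 = 0.2718
B = 1 / 0.2718 = 3.6792

3.68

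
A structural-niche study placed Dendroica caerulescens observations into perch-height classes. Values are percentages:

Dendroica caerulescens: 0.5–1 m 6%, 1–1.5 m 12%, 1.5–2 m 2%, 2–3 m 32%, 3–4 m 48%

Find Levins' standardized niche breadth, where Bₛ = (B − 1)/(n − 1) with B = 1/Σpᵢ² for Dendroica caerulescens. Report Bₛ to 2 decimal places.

0.46

Convert percentages to proportions (divide by 100).
Σpᵢ² = 0.06² + 0.12² + 0.02² + 0.32² + 0.48² = 0.0036 + 0.0144 + 0.0004 + 0.1024 + 0.2304 = 0.3512
B = 1 / 0.3512 = 2.8474
Bₛ = (B − 1)/(n − 1) = (2.8474 − 1)/(5 − 1) = 1.8474/4 = 0.4619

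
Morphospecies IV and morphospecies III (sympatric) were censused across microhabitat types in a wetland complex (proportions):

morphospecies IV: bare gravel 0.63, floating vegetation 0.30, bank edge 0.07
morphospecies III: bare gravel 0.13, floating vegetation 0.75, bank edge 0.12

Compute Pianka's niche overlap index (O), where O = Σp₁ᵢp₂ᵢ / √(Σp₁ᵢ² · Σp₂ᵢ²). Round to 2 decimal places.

0.58

Σ p₁ᵢp₂ᵢ = 0.0819 + 0.2250 + 0.0084 = 0.3153
Σp_1ᵢ² = 0.63² + 0.30² + 0.07² = 0.3969 + 0.0900 + 0.0049 = 0.4918
Σp_2ᵢ² = 0.13² + 0.75² + 0.12² = 0.0169 + 0.5625 + 0.0144 = 0.5938
O = 0.3153 / √(0.4918 × 0.5938) = 0.3153 / 0.54040 = 0.5835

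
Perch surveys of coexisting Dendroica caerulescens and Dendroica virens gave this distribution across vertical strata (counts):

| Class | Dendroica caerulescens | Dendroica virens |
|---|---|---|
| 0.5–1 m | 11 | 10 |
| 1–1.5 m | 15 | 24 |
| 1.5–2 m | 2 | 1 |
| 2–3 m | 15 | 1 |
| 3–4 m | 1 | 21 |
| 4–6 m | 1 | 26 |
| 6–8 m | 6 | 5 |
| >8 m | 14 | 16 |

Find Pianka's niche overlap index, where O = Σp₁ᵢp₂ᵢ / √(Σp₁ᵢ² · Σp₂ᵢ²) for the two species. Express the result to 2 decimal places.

0.61

Proportions for Dendroica caerulescens (n=65): 11/65=0.1692, 15/65=0.2308, 2/65=0.0308, 15/65=0.2308, 1/65=0.0154, 1/65=0.0154, 6/65=0.0923, 14/65=0.2154
Proportions for Dendroica virens (n=104): 10/104=0.0962, 24/104=0.2308, 1/104=0.0096, 1/104=0.0096, 21/104=0.2019, 26/104=0.2500, 5/104=0.0481, 16/104=0.1538
Σ p₁ᵢp₂ᵢ = 0.016277 + 0.053269 + 0.000296 + 0.002216 + 0.003109 + 0.003850 + 0.004440 + 0.033129 = 0.116586
Σp_1ᵢ² = 0.1692² + 0.2308² + 0.0308² + 0.2308² + 0.0154² + 0.0154² + 0.0923² + 0.2154² = 0.028629 + 0.053269 + 0.000949 + 0.053269 + 0.000237 + 0.000237 + 0.008519 + 0.046397 = 0.191506
Σp_2ᵢ² = 0.0962² + 0.2308² + 0.0096² + 0.0096² + 0.2019² + 0.2500² + 0.0481² + 0.1538² = 0.009254 + 0.053269 + 0.000092 + 0.000092 + 0.040764 + 0.062500 + 0.002314 + 0.023654 = 0.191939
O = 0.116586 / √(0.191506 × 0.191939) = 0.116586 / 0.1917224 = 0.6081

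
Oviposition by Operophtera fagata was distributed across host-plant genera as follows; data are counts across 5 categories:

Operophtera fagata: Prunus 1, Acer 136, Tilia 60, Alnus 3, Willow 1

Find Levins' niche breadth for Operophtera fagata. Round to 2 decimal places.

1.83

Proportions for Operophtera fagata (n=201): 1/201=0.0050, 136/201=0.6766, 60/201=0.2985, 3/201=0.0149, 1/201=0.0050
Σpᵢ² = 0.0050² + 0.6766² + 0.2985² + 0.0149² + 0.0050² = 0.000025 + 0.457788 + 0.089102 + 0.000222 + 0.000025 = 0.547162
B = 1 / 0.547162 = 1.8276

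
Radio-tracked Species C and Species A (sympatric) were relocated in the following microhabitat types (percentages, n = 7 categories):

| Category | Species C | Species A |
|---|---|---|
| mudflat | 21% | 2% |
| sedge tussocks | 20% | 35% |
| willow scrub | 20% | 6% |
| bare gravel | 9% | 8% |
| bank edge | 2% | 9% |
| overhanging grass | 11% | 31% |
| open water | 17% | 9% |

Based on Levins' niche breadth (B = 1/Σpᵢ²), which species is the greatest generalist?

Convert percentages to proportions (divide by 100).
Σp_Cᵢ² = 0.21² + 0.20² + 0.20² + 0.09² + 0.02² + 0.11² + 0.17² = 0.0441 + 0.0400 + 0.0400 + 0.0081 + 0.0004 + 0.0121 + 0.0289 = 0.1736
B_C = 1 / 0.1736 = 5.7604
Σp_Aᵢ² = 0.02² + 0.35² + 0.06² + 0.08² + 0.09² + 0.31² + 0.09² = 0.0004 + 0.1225 + 0.0036 + 0.0064 + 0.0081 + 0.0961 + 0.0081 = 0.2452
B_A = 1 / 0.2452 = 4.0783
Highest B → broadest niche (most generalist): Species C (B = 5.76).

Species C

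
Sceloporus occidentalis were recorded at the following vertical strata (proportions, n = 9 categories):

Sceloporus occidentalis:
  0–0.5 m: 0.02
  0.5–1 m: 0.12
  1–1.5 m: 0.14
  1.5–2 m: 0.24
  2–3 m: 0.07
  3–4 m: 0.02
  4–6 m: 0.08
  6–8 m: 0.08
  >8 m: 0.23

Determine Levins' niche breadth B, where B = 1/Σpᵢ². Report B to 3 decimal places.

6.135

Σpᵢ² = 0.02² + 0.12² + 0.14² + 0.24² + 0.07² + 0.02² + 0.08² + 0.08² + 0.23² = 0.0004 + 0.0144 + 0.0196 + 0.0576 + 0.0049 + 0.0004 + 0.0064 + 0.0064 + 0.0529 = 0.1630
B = 1 / 0.1630 = 6.13497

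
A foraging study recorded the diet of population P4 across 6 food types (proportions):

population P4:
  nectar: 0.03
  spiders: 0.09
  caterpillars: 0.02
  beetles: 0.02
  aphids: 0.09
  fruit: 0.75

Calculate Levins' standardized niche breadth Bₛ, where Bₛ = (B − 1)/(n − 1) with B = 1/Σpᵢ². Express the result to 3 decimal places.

0.145

Σpᵢ² = 0.03² + 0.09² + 0.02² + 0.02² + 0.09² + 0.75² = 0.0009 + 0.0081 + 0.0004 + 0.0004 + 0.0081 + 0.5625 = 0.5804
B = 1 / 0.5804 = 1.72295
Bₛ = (B − 1)/(n − 1) = (1.72295 − 1)/(6 − 1) = 0.72295/5 = 0.14459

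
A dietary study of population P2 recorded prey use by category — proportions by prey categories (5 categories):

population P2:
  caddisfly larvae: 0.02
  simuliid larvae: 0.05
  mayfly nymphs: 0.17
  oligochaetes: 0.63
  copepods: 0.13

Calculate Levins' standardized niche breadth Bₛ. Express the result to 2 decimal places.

Σpᵢ² = 0.02² + 0.05² + 0.17² + 0.63² + 0.13² = 0.0004 + 0.0025 + 0.0289 + 0.3969 + 0.0169 = 0.4456
B = 1 / 0.4456 = 2.2442
Bₛ = (B − 1)/(n − 1) = (2.2442 − 1)/(5 − 1) = 1.2442/4 = 0.3111

0.31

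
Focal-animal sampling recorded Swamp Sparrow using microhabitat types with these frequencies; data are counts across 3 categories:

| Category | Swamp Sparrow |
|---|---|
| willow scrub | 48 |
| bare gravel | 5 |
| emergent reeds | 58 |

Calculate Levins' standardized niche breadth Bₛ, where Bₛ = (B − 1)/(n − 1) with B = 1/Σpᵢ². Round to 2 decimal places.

0.58

Proportions for Swamp Sparrow (n=111): 48/111=0.4324, 5/111=0.0450, 58/111=0.5225
Σpᵢ² = 0.4324² + 0.0450² + 0.5225² = 0.186970 + 0.002025 + 0.273006 = 0.462001
B = 1 / 0.462001 = 2.1645
Bₛ = (B − 1)/(n − 1) = (2.1645 − 1)/(3 − 1) = 1.1645/2 = 0.5823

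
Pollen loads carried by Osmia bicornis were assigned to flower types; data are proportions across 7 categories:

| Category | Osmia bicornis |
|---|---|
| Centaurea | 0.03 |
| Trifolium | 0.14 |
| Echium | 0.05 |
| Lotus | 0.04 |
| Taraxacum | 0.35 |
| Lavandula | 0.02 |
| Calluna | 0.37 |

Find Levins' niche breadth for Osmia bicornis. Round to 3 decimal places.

Σpᵢ² = 0.03² + 0.14² + 0.05² + 0.04² + 0.35² + 0.02² + 0.37² = 0.0009 + 0.0196 + 0.0025 + 0.0016 + 0.1225 + 0.0004 + 0.1369 = 0.2844
B = 1 / 0.2844 = 3.51617

3.516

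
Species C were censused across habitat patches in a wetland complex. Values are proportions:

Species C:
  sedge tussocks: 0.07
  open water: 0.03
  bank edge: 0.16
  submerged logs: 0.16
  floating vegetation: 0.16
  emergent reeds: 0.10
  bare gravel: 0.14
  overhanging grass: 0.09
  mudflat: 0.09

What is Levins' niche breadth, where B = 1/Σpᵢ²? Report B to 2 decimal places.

7.79

Σpᵢ² = 0.07² + 0.03² + 0.16² + 0.16² + 0.16² + 0.10² + 0.14² + 0.09² + 0.09² = 0.0049 + 0.0009 + 0.0256 + 0.0256 + 0.0256 + 0.0100 + 0.0196 + 0.0081 + 0.0081 = 0.1284
B = 1 / 0.1284 = 7.7882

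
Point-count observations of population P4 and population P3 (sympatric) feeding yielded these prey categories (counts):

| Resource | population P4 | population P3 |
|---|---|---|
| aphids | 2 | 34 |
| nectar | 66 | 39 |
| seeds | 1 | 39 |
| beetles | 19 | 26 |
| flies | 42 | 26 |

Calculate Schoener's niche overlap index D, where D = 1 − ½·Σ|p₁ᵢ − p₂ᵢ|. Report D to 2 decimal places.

0.57

Proportions for population P4 (n=130): 2/130=0.0154, 66/130=0.5077, 1/130=0.0077, 19/130=0.1462, 42/130=0.3231
Proportions for population P3 (n=164): 34/164=0.2073, 39/164=0.2378, 39/164=0.2378, 26/164=0.1585, 26/164=0.1585
Σ|p₁ᵢ − p₂ᵢ| = 0.1919 + 0.2699 + 0.2301 + 0.0123 + 0.1646 = 0.8688
D = 1 − ½ × 0.8688 = 1 − 0.43440 = 0.56560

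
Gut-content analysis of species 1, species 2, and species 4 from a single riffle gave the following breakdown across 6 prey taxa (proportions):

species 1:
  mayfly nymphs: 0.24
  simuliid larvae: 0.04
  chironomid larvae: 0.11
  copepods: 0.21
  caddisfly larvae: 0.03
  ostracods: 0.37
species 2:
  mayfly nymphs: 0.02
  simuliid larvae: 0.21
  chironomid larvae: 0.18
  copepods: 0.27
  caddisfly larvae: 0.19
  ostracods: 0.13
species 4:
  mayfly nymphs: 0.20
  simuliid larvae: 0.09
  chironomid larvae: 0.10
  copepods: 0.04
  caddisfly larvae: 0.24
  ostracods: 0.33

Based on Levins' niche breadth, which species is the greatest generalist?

Σp_1ᵢ² = 0.24² + 0.04² + 0.11² + 0.21² + 0.03² + 0.37² = 0.0576 + 0.0016 + 0.0121 + 0.0441 + 0.0009 + 0.1369 = 0.2532
B_1 = 1 / 0.2532 = 3.9494
Σp_2ᵢ² = 0.02² + 0.21² + 0.18² + 0.27² + 0.19² + 0.13² = 0.0004 + 0.0441 + 0.0324 + 0.0729 + 0.0361 + 0.0169 = 0.2028
B_2 = 1 / 0.2028 = 4.9310
Σp_4ᵢ² = 0.20² + 0.09² + 0.10² + 0.04² + 0.24² + 0.33² = 0.0400 + 0.0081 + 0.0100 + 0.0016 + 0.0576 + 0.1089 = 0.2262
B_4 = 1 / 0.2262 = 4.4209
Highest B → broadest niche (most generalist): species 2 (B = 4.93).

species 2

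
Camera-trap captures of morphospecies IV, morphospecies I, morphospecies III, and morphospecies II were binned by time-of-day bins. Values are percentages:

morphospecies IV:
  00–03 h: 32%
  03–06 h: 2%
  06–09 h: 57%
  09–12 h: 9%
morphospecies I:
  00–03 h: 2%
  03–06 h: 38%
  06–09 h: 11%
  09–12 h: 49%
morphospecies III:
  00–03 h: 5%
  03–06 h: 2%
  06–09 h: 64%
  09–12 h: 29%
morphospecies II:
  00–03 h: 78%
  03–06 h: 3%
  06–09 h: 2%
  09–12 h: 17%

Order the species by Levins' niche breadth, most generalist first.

Convert percentages to proportions (divide by 100).
Σp_IVᵢ² = 0.32² + 0.02² + 0.57² + 0.09² = 0.1024 + 0.0004 + 0.3249 + 0.0081 = 0.4358
B_IV = 1 / 0.4358 = 2.2946
Σp_Iᵢ² = 0.02² + 0.38² + 0.11² + 0.49² = 0.0004 + 0.1444 + 0.0121 + 0.2401 = 0.3970
B_I = 1 / 0.3970 = 2.5189
Σp_IIIᵢ² = 0.05² + 0.02² + 0.64² + 0.29² = 0.0025 + 0.0004 + 0.4096 + 0.0841 = 0.4966
B_III = 1 / 0.4966 = 2.0137
Σp_IIᵢ² = 0.78² + 0.03² + 0.02² + 0.17² = 0.6084 + 0.0009 + 0.0004 + 0.0289 = 0.6386
B_II = 1 / 0.6386 = 1.5659
Ranking by B (broadest → narrowest): morphospecies I (2.52) > morphospecies IV (2.29) > morphospecies III (2.01) > morphospecies II (1.57)

morphospecies I > morphospecies IV > morphospecies III > morphospecies II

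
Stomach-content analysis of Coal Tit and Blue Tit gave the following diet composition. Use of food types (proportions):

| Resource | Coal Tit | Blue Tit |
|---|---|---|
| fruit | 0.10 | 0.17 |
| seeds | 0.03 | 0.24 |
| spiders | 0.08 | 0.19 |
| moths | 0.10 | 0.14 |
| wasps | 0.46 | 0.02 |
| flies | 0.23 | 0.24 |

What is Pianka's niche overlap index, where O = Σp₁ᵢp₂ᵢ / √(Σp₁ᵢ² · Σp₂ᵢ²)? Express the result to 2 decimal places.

Σ p₁ᵢp₂ᵢ = 0.0170 + 0.0072 + 0.0152 + 0.0140 + 0.0092 + 0.0552 = 0.1178
Σp_1ᵢ² = 0.10² + 0.03² + 0.08² + 0.10² + 0.46² + 0.23² = 0.0100 + 0.0009 + 0.0064 + 0.0100 + 0.2116 + 0.0529 = 0.2918
Σp_2ᵢ² = 0.17² + 0.24² + 0.19² + 0.14² + 0.02² + 0.24² = 0.0289 + 0.0576 + 0.0361 + 0.0196 + 0.0004 + 0.0576 = 0.2002
O = 0.1178 / √(0.2918 × 0.2002) = 0.1178 / 0.24170 = 0.4874

0.49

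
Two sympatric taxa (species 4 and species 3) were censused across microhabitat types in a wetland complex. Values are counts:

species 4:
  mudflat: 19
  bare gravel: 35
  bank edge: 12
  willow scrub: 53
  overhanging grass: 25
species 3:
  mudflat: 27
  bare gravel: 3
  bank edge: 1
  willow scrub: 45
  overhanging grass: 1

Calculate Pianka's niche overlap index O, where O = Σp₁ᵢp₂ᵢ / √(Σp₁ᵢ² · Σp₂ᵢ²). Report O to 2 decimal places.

Proportions for species 4 (n=144): 19/144=0.1319, 35/144=0.2431, 12/144=0.0833, 53/144=0.3681, 25/144=0.1736
Proportions for species 3 (n=77): 27/77=0.3506, 3/77=0.0390, 1/77=0.0130, 45/77=0.5844, 1/77=0.0130
Σ p₁ᵢp₂ᵢ = 0.046244 + 0.009481 + 0.001083 + 0.215118 + 0.002257 = 0.274183
Σp_1ᵢ² = 0.1319² + 0.2431² + 0.0833² + 0.3681² + 0.1736² = 0.017398 + 0.059098 + 0.006939 + 0.135498 + 0.030137 = 0.249070
Σp_2ᵢ² = 0.3506² + 0.0390² + 0.0130² + 0.5844² + 0.0130² = 0.122920 + 0.001521 + 0.000169 + 0.341523 + 0.000169 = 0.466302
O = 0.274183 / √(0.249070 × 0.466302) = 0.274183 / 0.3407959 = 0.8045

0.80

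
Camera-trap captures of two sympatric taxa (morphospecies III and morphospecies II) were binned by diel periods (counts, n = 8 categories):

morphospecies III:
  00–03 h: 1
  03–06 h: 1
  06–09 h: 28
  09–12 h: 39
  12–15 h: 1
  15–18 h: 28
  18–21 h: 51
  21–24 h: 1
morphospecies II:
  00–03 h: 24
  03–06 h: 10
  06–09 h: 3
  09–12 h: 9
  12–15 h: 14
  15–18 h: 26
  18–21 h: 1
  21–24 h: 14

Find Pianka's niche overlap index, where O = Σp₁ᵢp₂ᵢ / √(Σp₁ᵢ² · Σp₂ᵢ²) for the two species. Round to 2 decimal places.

0.39

Proportions for morphospecies III (n=150): 1/150=0.0067, 1/150=0.0067, 28/150=0.1867, 39/150=0.2600, 1/150=0.0067, 28/150=0.1867, 51/150=0.3400, 1/150=0.0067
Proportions for morphospecies II (n=101): 24/101=0.2376, 10/101=0.0990, 3/101=0.0297, 9/101=0.0891, 14/101=0.1386, 26/101=0.2574, 1/101=0.0099, 14/101=0.1386
Σ p₁ᵢp₂ᵢ = 0.001592 + 0.000663 + 0.005545 + 0.023166 + 0.000929 + 0.048057 + 0.003366 + 0.000929 = 0.084247
Σp_1ᵢ² = 0.0067² + 0.0067² + 0.1867² + 0.2600² + 0.0067² + 0.1867² + 0.3400² + 0.0067² = 0.000045 + 0.000045 + 0.034857 + 0.067600 + 0.000045 + 0.034857 + 0.115600 + 0.000045 = 0.253094
Σp_2ᵢ² = 0.2376² + 0.0990² + 0.0297² + 0.0891² + 0.1386² + 0.2574² + 0.0099² + 0.1386² = 0.056454 + 0.009801 + 0.000882 + 0.007939 + 0.019210 + 0.066255 + 0.000098 + 0.019210 = 0.179849
O = 0.084247 / √(0.253094 × 0.179849) = 0.084247 / 0.2133511 = 0.3949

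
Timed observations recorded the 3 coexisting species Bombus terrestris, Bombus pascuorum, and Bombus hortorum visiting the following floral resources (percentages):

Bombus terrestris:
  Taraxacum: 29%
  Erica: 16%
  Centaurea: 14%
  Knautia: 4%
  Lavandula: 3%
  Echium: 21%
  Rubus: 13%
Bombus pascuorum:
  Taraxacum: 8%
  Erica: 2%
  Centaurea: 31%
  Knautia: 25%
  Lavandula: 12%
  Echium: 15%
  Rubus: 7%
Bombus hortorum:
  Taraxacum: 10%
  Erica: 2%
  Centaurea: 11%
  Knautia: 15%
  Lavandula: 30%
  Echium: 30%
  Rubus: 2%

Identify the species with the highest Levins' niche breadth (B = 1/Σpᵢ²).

Bombus terrestris

Convert percentages to proportions (divide by 100).
Σp_terrᵢ² = 0.29² + 0.16² + 0.14² + 0.04² + 0.03² + 0.21² + 0.13² = 0.0841 + 0.0256 + 0.0196 + 0.0016 + 0.0009 + 0.0441 + 0.0169 = 0.1928
B_terr = 1 / 0.1928 = 5.1867
Σp_pascᵢ² = 0.08² + 0.02² + 0.31² + 0.25² + 0.12² + 0.15² + 0.07² = 0.0064 + 0.0004 + 0.0961 + 0.0625 + 0.0144 + 0.0225 + 0.0049 = 0.2072
B_pasc = 1 / 0.2072 = 4.8263
Σp_hortᵢ² = 0.10² + 0.02² + 0.11² + 0.15² + 0.30² + 0.30² + 0.02² = 0.0100 + 0.0004 + 0.0121 + 0.0225 + 0.0900 + 0.0900 + 0.0004 = 0.2254
B_hort = 1 / 0.2254 = 4.4366
Highest B → broadest niche (most generalist): Bombus terrestris (B = 5.19).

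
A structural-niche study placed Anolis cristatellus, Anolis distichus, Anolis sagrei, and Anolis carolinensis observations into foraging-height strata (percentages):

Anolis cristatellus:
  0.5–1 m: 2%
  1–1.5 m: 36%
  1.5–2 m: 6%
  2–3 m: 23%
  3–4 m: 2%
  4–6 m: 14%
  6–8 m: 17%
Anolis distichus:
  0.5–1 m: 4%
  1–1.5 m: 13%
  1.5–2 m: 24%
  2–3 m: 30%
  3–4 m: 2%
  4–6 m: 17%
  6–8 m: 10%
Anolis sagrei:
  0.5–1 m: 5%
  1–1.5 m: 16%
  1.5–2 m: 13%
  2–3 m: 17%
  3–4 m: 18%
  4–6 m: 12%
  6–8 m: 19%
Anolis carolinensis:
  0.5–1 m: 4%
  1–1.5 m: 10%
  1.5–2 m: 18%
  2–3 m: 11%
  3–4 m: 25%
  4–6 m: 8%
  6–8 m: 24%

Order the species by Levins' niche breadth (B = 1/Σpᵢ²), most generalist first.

Anolis sagrei > Anolis carolinensis > Anolis distichus > Anolis cristatellus

Convert percentages to proportions (divide by 100).
Σp_crisᵢ² = 0.02² + 0.36² + 0.06² + 0.23² + 0.02² + 0.14² + 0.17² = 0.0004 + 0.1296 + 0.0036 + 0.0529 + 0.0004 + 0.0196 + 0.0289 = 0.2354
B_cris = 1 / 0.2354 = 4.2481
Σp_distᵢ² = 0.04² + 0.13² + 0.24² + 0.30² + 0.02² + 0.17² + 0.10² = 0.0016 + 0.0169 + 0.0576 + 0.0900 + 0.0004 + 0.0289 + 0.0100 = 0.2054
B_dist = 1 / 0.2054 = 4.8685
Σp_sagrᵢ² = 0.05² + 0.16² + 0.13² + 0.17² + 0.18² + 0.12² + 0.19² = 0.0025 + 0.0256 + 0.0169 + 0.0289 + 0.0324 + 0.0144 + 0.0361 = 0.1568
B_sagr = 1 / 0.1568 = 6.3776
Σp_caroᵢ² = 0.04² + 0.10² + 0.18² + 0.11² + 0.25² + 0.08² + 0.24² = 0.0016 + 0.0100 + 0.0324 + 0.0121 + 0.0625 + 0.0064 + 0.0576 = 0.1826
B_caro = 1 / 0.1826 = 5.4765
Ranking by B (broadest → narrowest): Anolis sagrei (6.38) > Anolis carolinensis (5.48) > Anolis distichus (4.87) > Anolis cristatellus (4.25)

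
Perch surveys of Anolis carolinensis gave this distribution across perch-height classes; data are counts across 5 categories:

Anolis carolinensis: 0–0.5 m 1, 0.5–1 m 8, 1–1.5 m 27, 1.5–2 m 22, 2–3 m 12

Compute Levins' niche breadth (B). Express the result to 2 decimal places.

3.45

Proportions for Anolis carolinensis (n=70): 1/70=0.0143, 8/70=0.1143, 27/70=0.3857, 22/70=0.3143, 12/70=0.1714
Σpᵢ² = 0.0143² + 0.1143² + 0.3857² + 0.3143² + 0.1714² = 0.000204 + 0.013064 + 0.148764 + 0.098784 + 0.029378 = 0.290194
B = 1 / 0.290194 = 3.4460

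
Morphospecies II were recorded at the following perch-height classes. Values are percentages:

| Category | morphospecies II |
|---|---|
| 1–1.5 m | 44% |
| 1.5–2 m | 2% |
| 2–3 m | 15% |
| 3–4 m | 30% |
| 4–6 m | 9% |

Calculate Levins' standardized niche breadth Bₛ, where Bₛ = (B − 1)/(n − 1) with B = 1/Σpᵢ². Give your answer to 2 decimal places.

0.54

Convert percentages to proportions (divide by 100).
Σpᵢ² = 0.44² + 0.02² + 0.15² + 0.30² + 0.09² = 0.1936 + 0.0004 + 0.0225 + 0.0900 + 0.0081 = 0.3146
B = 1 / 0.3146 = 3.1786
Bₛ = (B − 1)/(n − 1) = (3.1786 − 1)/(5 − 1) = 2.1786/4 = 0.5447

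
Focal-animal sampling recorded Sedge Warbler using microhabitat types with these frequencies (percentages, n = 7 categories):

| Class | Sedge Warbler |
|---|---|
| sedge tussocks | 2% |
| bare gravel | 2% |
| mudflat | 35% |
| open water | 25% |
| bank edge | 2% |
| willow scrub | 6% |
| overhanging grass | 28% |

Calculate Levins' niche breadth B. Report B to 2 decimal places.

Convert percentages to proportions (divide by 100).
Σpᵢ² = 0.02² + 0.02² + 0.35² + 0.25² + 0.02² + 0.06² + 0.28² = 0.0004 + 0.0004 + 0.1225 + 0.0625 + 0.0004 + 0.0036 + 0.0784 = 0.2682
B = 1 / 0.2682 = 3.7286

3.73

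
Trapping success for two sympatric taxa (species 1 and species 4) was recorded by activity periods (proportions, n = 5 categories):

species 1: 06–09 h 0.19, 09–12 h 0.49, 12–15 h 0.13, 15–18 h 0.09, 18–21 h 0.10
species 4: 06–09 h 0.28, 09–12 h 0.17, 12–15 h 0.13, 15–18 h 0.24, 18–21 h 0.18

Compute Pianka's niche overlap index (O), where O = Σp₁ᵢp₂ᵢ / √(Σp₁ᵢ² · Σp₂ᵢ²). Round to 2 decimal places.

0.75

Σ p₁ᵢp₂ᵢ = 0.0532 + 0.0833 + 0.0169 + 0.0216 + 0.0180 = 0.1930
Σp_1ᵢ² = 0.19² + 0.49² + 0.13² + 0.09² + 0.10² = 0.0361 + 0.2401 + 0.0169 + 0.0081 + 0.0100 = 0.3112
Σp_2ᵢ² = 0.28² + 0.17² + 0.13² + 0.24² + 0.18² = 0.0784 + 0.0289 + 0.0169 + 0.0576 + 0.0324 = 0.2142
O = 0.1930 / √(0.3112 × 0.2142) = 0.1930 / 0.25818 = 0.7475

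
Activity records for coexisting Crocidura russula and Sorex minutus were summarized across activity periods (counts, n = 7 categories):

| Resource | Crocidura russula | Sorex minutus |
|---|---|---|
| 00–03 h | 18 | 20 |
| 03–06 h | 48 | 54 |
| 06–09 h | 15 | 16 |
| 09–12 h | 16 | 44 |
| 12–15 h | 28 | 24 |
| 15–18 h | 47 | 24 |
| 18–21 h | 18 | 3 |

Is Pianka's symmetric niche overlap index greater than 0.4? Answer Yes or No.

Yes

Proportions for Crocidura russula (n=190): 18/190=0.0947, 48/190=0.2526, 15/190=0.0789, 16/190=0.0842, 28/190=0.1474, 47/190=0.2474, 18/190=0.0947
Proportions for Sorex minutus (n=185): 20/185=0.1081, 54/185=0.2919, 16/185=0.0865, 44/185=0.2378, 24/185=0.1297, 24/185=0.1297, 3/185=0.0162
Σ p₁ᵢp₂ᵢ = 0.010237 + 0.073734 + 0.006825 + 0.020023 + 0.019118 + 0.032088 + 0.001534 = 0.163559
Σp_1ᵢ² = 0.0947² + 0.2526² + 0.0789² + 0.0842² + 0.1474² + 0.2474² + 0.0947² = 0.008968 + 0.063807 + 0.006225 + 0.007090 + 0.021727 + 0.061207 + 0.008968 = 0.177992
Σp_2ᵢ² = 0.1081² + 0.2919² + 0.0865² + 0.2378² + 0.1297² + 0.1297² + 0.0162² = 0.011686 + 0.085206 + 0.007482 + 0.056549 + 0.016822 + 0.016822 + 0.000262 = 0.194829
O = 0.163559 / √(0.177992 × 0.194829) = 0.163559 / 0.1862203 = 0.8783
O = 0.8783 > 0.4 → Yes.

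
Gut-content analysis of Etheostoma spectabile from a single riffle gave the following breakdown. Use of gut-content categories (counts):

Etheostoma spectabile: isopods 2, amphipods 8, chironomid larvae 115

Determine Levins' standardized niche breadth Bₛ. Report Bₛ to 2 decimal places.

Proportions for Etheostoma spectabile (n=125): 2/125=0.0160, 8/125=0.0640, 115/125=0.9200
Σpᵢ² = 0.0160² + 0.0640² + 0.9200² = 0.000256 + 0.004096 + 0.846400 = 0.850752
B = 1 / 0.850752 = 1.1754
Bₛ = (B − 1)/(n − 1) = (1.1754 − 1)/(3 − 1) = 0.1754/2 = 0.0877

0.09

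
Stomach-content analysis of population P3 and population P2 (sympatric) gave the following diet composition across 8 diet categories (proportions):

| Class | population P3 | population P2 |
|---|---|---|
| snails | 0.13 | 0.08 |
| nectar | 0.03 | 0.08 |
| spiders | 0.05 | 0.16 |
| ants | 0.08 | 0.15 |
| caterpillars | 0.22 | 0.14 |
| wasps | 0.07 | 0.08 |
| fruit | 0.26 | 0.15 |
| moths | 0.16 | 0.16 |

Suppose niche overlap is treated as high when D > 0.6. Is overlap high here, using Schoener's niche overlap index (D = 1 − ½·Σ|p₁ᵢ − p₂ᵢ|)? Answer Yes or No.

Yes

Σ|p₁ᵢ − p₂ᵢ| = 0.05 + 0.05 + 0.11 + 0.07 + 0.08 + 0.01 + 0.11 + 0.00 = 0.48
D = 1 − ½ × 0.48 = 1 − 0.240 = 0.7600
D = 0.7600 > 0.6 → Yes.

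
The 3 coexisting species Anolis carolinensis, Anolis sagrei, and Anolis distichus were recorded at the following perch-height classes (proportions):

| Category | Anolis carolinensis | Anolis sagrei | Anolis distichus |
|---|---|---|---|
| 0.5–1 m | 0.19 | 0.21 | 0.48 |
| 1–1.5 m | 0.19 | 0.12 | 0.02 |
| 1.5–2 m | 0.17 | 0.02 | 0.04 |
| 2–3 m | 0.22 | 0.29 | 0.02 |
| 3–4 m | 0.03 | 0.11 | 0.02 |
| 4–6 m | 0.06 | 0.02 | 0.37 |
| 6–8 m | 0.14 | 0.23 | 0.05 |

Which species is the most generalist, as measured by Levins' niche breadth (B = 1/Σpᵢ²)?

Σp_caroᵢ² = 0.19² + 0.19² + 0.17² + 0.22² + 0.03² + 0.06² + 0.14² = 0.0361 + 0.0361 + 0.0289 + 0.0484 + 0.0009 + 0.0036 + 0.0196 = 0.1736
B_caro = 1 / 0.1736 = 5.7604
Σp_sagrᵢ² = 0.21² + 0.12² + 0.02² + 0.29² + 0.11² + 0.02² + 0.23² = 0.0441 + 0.0144 + 0.0004 + 0.0841 + 0.0121 + 0.0004 + 0.0529 = 0.2084
B_sagr = 1 / 0.2084 = 4.7985
Σp_distᵢ² = 0.48² + 0.02² + 0.04² + 0.02² + 0.02² + 0.37² + 0.05² = 0.2304 + 0.0004 + 0.0016 + 0.0004 + 0.0004 + 0.1369 + 0.0025 = 0.3726
B_dist = 1 / 0.3726 = 2.6838
Highest B → broadest niche (most generalist): Anolis carolinensis (B = 5.76).

Anolis carolinensis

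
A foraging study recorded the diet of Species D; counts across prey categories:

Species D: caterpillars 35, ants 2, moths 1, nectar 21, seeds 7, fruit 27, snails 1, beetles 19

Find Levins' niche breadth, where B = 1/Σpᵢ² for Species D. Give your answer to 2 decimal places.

Proportions for Species D (n=113): 35/113=0.3097, 2/113=0.0177, 1/113=0.0088, 21/113=0.1858, 7/113=0.0619, 27/113=0.2389, 1/113=0.0088, 19/113=0.1681
Σpᵢ² = 0.3097² + 0.0177² + 0.0088² + 0.1858² + 0.0619² + 0.2389² + 0.0088² + 0.1681² = 0.095914 + 0.000313 + 0.000077 + 0.034522 + 0.003832 + 0.057073 + 0.000077 + 0.028258 = 0.220066
B = 1 / 0.220066 = 4.5441

4.54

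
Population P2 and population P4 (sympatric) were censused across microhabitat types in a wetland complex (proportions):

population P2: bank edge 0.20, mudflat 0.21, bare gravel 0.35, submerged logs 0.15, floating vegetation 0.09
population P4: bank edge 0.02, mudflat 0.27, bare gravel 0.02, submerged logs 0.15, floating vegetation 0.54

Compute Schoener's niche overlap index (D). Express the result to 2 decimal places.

Σ|p₁ᵢ − p₂ᵢ| = 0.18 + 0.06 + 0.33 + 0.00 + 0.45 = 1.02
D = 1 − ½ × 1.02 = 1 − 0.510 = 0.4900

0.49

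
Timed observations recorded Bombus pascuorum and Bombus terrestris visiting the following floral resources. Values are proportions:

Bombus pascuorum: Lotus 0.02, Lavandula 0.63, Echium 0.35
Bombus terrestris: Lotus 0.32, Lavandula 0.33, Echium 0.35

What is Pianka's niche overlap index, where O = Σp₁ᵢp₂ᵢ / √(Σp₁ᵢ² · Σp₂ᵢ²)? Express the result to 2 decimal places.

Σ p₁ᵢp₂ᵢ = 0.0064 + 0.2079 + 0.1225 = 0.3368
Σp_1ᵢ² = 0.02² + 0.63² + 0.35² = 0.0004 + 0.3969 + 0.1225 = 0.5198
Σp_2ᵢ² = 0.32² + 0.33² + 0.35² = 0.1024 + 0.1089 + 0.1225 = 0.3338
O = 0.3368 / √(0.5198 × 0.3338) = 0.3368 / 0.41654 = 0.8086

0.81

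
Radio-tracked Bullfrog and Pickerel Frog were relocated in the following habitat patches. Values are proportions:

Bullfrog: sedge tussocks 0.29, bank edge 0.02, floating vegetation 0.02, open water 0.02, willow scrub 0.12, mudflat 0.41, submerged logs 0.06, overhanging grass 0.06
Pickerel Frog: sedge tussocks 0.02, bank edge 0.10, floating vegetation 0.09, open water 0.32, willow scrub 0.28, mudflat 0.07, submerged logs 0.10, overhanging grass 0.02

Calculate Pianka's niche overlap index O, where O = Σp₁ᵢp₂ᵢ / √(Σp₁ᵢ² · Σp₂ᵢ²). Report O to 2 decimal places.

0.35

Σ p₁ᵢp₂ᵢ = 0.0058 + 0.0020 + 0.0018 + 0.0064 + 0.0336 + 0.0287 + 0.0060 + 0.0012 = 0.0855
Σp_1ᵢ² = 0.29² + 0.02² + 0.02² + 0.02² + 0.12² + 0.41² + 0.06² + 0.06² = 0.0841 + 0.0004 + 0.0004 + 0.0004 + 0.0144 + 0.1681 + 0.0036 + 0.0036 = 0.2750
Σp_2ᵢ² = 0.02² + 0.10² + 0.09² + 0.32² + 0.28² + 0.07² + 0.10² + 0.02² = 0.0004 + 0.0100 + 0.0081 + 0.1024 + 0.0784 + 0.0049 + 0.0100 + 0.0004 = 0.2146
O = 0.0855 / √(0.2750 × 0.2146) = 0.0855 / 0.24293 = 0.3520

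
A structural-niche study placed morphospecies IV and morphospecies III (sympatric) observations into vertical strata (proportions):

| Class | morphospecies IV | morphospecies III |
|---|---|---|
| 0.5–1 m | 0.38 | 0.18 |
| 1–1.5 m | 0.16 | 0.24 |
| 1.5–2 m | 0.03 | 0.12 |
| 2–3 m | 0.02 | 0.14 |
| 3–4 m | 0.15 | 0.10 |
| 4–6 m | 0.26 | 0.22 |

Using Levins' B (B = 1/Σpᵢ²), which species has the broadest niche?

morphospecies III

Σp_IVᵢ² = 0.38² + 0.16² + 0.03² + 0.02² + 0.15² + 0.26² = 0.1444 + 0.0256 + 0.0009 + 0.0004 + 0.0225 + 0.0676 = 0.2614
B_IV = 1 / 0.2614 = 3.8256
Σp_IIIᵢ² = 0.18² + 0.24² + 0.12² + 0.14² + 0.10² + 0.22² = 0.0324 + 0.0576 + 0.0144 + 0.0196 + 0.0100 + 0.0484 = 0.1824
B_III = 1 / 0.1824 = 5.4825
Highest B → broadest niche (most generalist): morphospecies III (B = 5.48).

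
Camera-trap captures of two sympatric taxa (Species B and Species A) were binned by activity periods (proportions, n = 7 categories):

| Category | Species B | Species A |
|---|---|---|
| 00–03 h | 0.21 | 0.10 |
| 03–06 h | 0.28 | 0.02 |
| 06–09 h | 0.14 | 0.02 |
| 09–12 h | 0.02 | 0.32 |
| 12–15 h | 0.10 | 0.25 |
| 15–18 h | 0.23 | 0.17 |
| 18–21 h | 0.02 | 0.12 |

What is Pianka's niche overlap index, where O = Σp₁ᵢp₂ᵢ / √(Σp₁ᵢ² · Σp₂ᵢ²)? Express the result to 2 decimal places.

0.48

Σ p₁ᵢp₂ᵢ = 0.0210 + 0.0056 + 0.0028 + 0.0064 + 0.0250 + 0.0391 + 0.0024 = 0.1023
Σp_1ᵢ² = 0.21² + 0.28² + 0.14² + 0.02² + 0.10² + 0.23² + 0.02² = 0.0441 + 0.0784 + 0.0196 + 0.0004 + 0.0100 + 0.0529 + 0.0004 = 0.2058
Σp_2ᵢ² = 0.10² + 0.02² + 0.02² + 0.32² + 0.25² + 0.17² + 0.12² = 0.0100 + 0.0004 + 0.0004 + 0.1024 + 0.0625 + 0.0289 + 0.0144 = 0.2190
O = 0.1023 / √(0.2058 × 0.2190) = 0.1023 / 0.21230 = 0.4819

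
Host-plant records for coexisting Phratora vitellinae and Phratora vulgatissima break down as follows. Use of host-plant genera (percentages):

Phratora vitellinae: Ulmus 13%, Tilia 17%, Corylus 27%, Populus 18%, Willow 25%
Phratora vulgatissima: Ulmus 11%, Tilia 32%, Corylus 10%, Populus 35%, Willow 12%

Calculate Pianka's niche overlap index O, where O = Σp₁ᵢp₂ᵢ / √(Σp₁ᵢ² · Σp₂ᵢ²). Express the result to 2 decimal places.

Convert percentages to proportions (divide by 100).
Σ p₁ᵢp₂ᵢ = 0.0143 + 0.0544 + 0.0270 + 0.0630 + 0.0300 = 0.1887
Σp_1ᵢ² = 0.13² + 0.17² + 0.27² + 0.18² + 0.25² = 0.0169 + 0.0289 + 0.0729 + 0.0324 + 0.0625 = 0.2136
Σp_2ᵢ² = 0.11² + 0.32² + 0.10² + 0.35² + 0.12² = 0.0121 + 0.1024 + 0.0100 + 0.1225 + 0.0144 = 0.2614
O = 0.1887 / √(0.2136 × 0.2614) = 0.1887 / 0.23629 = 0.7986

0.80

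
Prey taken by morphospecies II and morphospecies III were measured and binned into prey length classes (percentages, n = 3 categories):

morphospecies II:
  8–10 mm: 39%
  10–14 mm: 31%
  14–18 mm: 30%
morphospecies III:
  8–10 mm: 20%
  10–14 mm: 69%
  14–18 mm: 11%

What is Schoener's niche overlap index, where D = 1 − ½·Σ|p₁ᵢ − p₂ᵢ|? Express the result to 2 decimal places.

0.62

Convert percentages to proportions (divide by 100).
Σ|p₁ᵢ − p₂ᵢ| = 0.19 + 0.38 + 0.19 = 0.76
D = 1 − ½ × 0.76 = 1 − 0.380 = 0.6200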